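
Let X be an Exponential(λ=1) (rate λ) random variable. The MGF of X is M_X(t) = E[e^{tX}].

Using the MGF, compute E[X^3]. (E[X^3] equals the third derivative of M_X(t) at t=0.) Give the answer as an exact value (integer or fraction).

M_X(t) = 1/(1 - t)
M′(t) = 1/(t^2 - 2*t + 1)
M′′(t) = -2/(t^3 - 3*t^2 + 3*t - 1)
M′′′(t) = 6/(t^4 - 4*t^3 + 6*t^2 - 4*t + 1)

E[X^3] = M′′′(0) = 6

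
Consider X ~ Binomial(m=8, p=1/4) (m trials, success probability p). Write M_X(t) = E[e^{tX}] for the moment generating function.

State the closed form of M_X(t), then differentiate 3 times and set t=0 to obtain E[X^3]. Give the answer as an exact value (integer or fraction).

M_X(t) = (e^(t)/4 + 3/4)^8
dM/dt = e^(8*t)/8192 + 21*e^(7*t)/8192 + 189*e^(6*t)/8192 + 945*e^(5*t)/8192 + 2835*e^(4*t)/8192 + 5103*e^(3*t)/8192 + 5103*e^(2*t)/8192 + 2187*e^(t)/8192
d^2M/dt^2 = e^(8*t)/1024 + 147*e^(7*t)/8192 + 567*e^(6*t)/4096 + 4725*e^(5*t)/8192 + 2835*e^(4*t)/2048 + 15309*e^(3*t)/8192 + 5103*e^(2*t)/4096 + 2187*e^(t)/8192
d^3M/dt^3 = e^(8*t)/128 + 1029*e^(7*t)/8192 + 1701*e^(6*t)/2048 + 23625*e^(5*t)/8192 + 2835*e^(4*t)/512 + 45927*e^(3*t)/8192 + 5103*e^(2*t)/2048 + 2187*e^(t)/8192

E[X^3] = d^3M/dt^3 |_{t=0} = 71/4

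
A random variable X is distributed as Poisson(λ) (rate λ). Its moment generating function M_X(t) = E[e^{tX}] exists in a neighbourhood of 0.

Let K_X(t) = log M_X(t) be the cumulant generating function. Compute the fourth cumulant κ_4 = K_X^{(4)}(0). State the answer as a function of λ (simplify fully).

κ_4 = K′′′′(0) = λ

M_X(t) = e^(λ*(e^(t) - 1))
K_X(t) = log M_X(t) = λ*(e^(t) - 1)
K′(t) = λ*e^(t)
K′′(t) = λ*e^(t)
K′′′(t) = λ*e^(t)
K′′′′(t) = λ*e^(t)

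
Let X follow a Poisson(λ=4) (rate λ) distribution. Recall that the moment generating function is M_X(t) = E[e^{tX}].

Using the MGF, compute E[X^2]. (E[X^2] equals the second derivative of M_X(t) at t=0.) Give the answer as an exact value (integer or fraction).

M_X(t) = e^(4*e^(t) - 4)
M^(2)(t) = (16*e^(2*t)*e^(4*e^(t)) + 4*e^(t)*e^(4*e^(t)))*e^(-4)

E[X^2] = M^(2)(0) = 20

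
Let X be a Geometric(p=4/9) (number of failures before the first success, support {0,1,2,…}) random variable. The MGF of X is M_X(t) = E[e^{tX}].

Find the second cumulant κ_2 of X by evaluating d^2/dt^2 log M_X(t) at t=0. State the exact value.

κ_2 = D^2[K](0) = 45/16

M_X(t) = 4/(9*(1 - 5*e^(t)/9))
K_X(t) = log M_X(t) = -log(1 - 5*e^(t)/9) - 2*log(3) + 2*log(2)
D^2[K](t) = 45*e^(t)/(25*e^(2*t) - 90*e^(t) + 81)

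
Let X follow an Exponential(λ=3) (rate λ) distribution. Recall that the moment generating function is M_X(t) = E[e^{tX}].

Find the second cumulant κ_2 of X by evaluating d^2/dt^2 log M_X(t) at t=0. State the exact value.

κ_2 = K′′(0) = 1/9

M_X(t) = 3/(3 - t)
K_X(t) = log M_X(t) = -log(3 - t) + log(3)
K′(t) = -1/(t - 3)
K′′(t) = 1/(t^2 - 6*t + 9)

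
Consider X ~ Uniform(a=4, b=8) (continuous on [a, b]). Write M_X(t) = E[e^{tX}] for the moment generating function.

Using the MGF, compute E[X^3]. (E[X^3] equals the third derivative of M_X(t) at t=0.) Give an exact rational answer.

M_X(t) = (e^(8*t) - e^(4*t))/(4*t)
M′(t) = (8*t*e^(8*t) - 4*t*e^(4*t) - e^(8*t) + e^(4*t))/(4*t^2)
M′′(t) = (32*t^2*e^(8*t) - 8*t^2*e^(4*t) - 8*t*e^(8*t) + 4*t*e^(4*t) + e^(8*t) - e^(4*t))/(2*t^3)
M′′′(t) = (256*t^3*e^(8*t) - 32*t^3*e^(4*t) - 96*t^2*e^(8*t) + 24*t^2*e^(4*t) + 24*t*e^(8*t) - 12*t*e^(4*t) - 3*e^(8*t) + 3*e^(4*t))/(2*t^4)

E[X^3] = M′′′(0) = 240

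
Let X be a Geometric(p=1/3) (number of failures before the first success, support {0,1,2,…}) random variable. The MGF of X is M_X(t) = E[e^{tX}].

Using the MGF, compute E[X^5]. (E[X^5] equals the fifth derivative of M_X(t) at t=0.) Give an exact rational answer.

E[X^5] = M′′′′′(0) = 9002

M_X(t) = 1/(3*(1 - 2*e^(t)/3))
M′(t) = 2*e^(t)/(4*e^(2*t) - 12*e^(t) + 9)
M′′(t) = (-4*e^(2*t) - 6*e^(t))/(8*e^(3*t) - 36*e^(2*t) + 54*e^(t) - 27)
M′′′(t) = (8*e^(3*t) + 48*e^(2*t) + 18*e^(t))/(16*e^(4*t) - 96*e^(3*t) + 216*e^(2*t) - 216*e^(t) + 81)
M′′′′(t) = (-16*e^(4*t) - 264*e^(3*t) - 396*e^(2*t) - 54*e^(t))/(32*e^(5*t) - 240*e^(4*t) + 720*e^(3*t) - 1080*e^(2*t) + 810*e^(t) - 243)
M′′′′′(t) = (32*e^(5*t) + 1248*e^(4*t) + 4752*e^(3*t) + 2808*e^(2*t) + 162*e^(t))/(64*e^(6*t) - 576*e^(5*t) + 2160*e^(4*t) - 4320*e^(3*t) + 4860*e^(2*t) - 2916*e^(t) + 729)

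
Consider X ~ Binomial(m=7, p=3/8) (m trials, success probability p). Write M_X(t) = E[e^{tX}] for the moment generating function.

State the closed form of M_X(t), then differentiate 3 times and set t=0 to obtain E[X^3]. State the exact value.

E[X^3] = d^3M/dt^3 |_{t=0} = 8043/256

M_X(t) = (3*e^(t)/8 + 5/8)^7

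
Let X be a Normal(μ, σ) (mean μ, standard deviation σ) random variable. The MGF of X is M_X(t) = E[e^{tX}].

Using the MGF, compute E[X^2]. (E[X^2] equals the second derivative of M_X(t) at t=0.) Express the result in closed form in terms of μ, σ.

M_X(t) = e^(μ*t + σ^2*t^2/2)
D^2[M](t) = μ^2*e^(μ*t)*e^(σ^2*t^2/2) + 2*μ*σ^2*t*e^(μ*t)*e^(σ^2*t^2/2) + σ^4*t^2*e^(μ*t)*e^(σ^2*t^2/2) + σ^2*e^(μ*t)*e^(σ^2*t^2/2)

E[X^2] = D^2[M](0) = μ^2 + σ^2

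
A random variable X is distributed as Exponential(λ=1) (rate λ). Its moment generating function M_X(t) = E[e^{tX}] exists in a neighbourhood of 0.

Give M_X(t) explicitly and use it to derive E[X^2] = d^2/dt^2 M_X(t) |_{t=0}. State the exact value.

E[X^2] = D^2[M](0) = 2

M_X(t) = 1/(1 - t)
D^2[M](t) = -2/(t^3 - 3*t^2 + 3*t - 1)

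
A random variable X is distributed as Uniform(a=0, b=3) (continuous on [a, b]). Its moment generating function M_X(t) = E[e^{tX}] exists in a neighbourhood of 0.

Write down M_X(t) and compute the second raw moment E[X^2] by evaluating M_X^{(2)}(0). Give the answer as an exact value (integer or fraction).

E[X^2] = d^2M/dt^2 |_{t=0} = 3

M_X(t) = (e^(3*t) - 1)/(3*t)
dM/dt = (3*t*e^(3*t) - e^(3*t) + 1)/(3*t^2)
d^2M/dt^2 = (9*t^2*e^(3*t) - 6*t*e^(3*t) + 2*e^(3*t) - 2)/(3*t^3)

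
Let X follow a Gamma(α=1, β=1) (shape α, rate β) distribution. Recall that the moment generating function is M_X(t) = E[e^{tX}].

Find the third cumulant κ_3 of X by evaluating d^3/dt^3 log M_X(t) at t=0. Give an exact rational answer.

M_X(t) = 1/(1 - t)
K_X(t) = log M_X(t) = -log(1 - t)
K^(3)(t) = -2/(t^3 - 3*t^2 + 3*t - 1)

κ_3 = K^(3)(0) = 2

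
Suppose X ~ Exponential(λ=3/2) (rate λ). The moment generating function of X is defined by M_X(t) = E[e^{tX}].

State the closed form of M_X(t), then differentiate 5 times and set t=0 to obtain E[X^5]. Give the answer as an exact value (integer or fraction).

E[X^5] = d^5M/dt^5 |_{t=0} = 1280/81

M_X(t) = 3/(2*(3/2 - t))
dM/dt = 6/(4*t^2 - 12*t + 9)
d^2M/dt^2 = -24/(8*t^3 - 36*t^2 + 54*t - 27)
d^3M/dt^3 = 144/(16*t^4 - 96*t^3 + 216*t^2 - 216*t + 81)
d^4M/dt^4 = -1152/(32*t^5 - 240*t^4 + 720*t^3 - 1080*t^2 + 810*t - 243)
d^5M/dt^5 = 11520/(64*t^6 - 576*t^5 + 2160*t^4 - 4320*t^3 + 4860*t^2 - 2916*t + 729)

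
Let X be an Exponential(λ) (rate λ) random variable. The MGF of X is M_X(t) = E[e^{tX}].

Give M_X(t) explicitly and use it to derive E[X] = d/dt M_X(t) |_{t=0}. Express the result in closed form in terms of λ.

M_X(t) = λ/(λ - t)
D[M](t) = λ/(λ^2 - 2*λ*t + t^2)

E[X] = D[M](0) = 1/λ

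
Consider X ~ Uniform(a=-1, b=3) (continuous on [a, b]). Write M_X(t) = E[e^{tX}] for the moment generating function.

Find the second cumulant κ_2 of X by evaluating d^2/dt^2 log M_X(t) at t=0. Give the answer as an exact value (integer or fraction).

M_X(t) = (e^(3*t) - e^(-t))/(4*t)
K_X(t) = log M_X(t) = -log(t) + log(e^(3*t) - e^(-t)) - 2*log(2)
dK/dt = (3*t*e^(4*t) + t - e^(4*t) + 1)/(t*e^(4*t) - t)
d^2K/dt^2 = (-16*t^2*e^(4*t) + e^(8*t) - 2*e^(4*t) + 1)/(t^2*e^(8*t) - 2*t^2*e^(4*t) + t^2)

κ_2 = d^2K/dt^2 |_{t=0} = 4/3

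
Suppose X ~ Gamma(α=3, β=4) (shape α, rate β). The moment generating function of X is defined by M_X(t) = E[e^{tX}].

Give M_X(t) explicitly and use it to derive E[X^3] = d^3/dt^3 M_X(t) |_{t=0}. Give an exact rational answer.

M_X(t) = 64/(4 - t)^3
M′(t) = 192/(t^4 - 16*t^3 + 96*t^2 - 256*t + 256)
M′′(t) = -768/(t^5 - 20*t^4 + 160*t^3 - 640*t^2 + 1280*t - 1024)
M′′′(t) = 3840/(t^6 - 24*t^5 + 240*t^4 - 1280*t^3 + 3840*t^2 - 6144*t + 4096)

E[X^3] = M′′′(0) = 15/16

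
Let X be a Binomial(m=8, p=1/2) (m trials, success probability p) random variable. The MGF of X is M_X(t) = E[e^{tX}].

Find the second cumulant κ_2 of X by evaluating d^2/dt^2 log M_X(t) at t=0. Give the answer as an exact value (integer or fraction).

κ_2 = K^(2)(0) = 2

M_X(t) = (e^(t)/2 + 1/2)^8
K_X(t) = log M_X(t) = 8*log(e^(t)/2 + 1/2)
K^(2)(t) = 8*e^(t)/(e^(2*t) + 2*e^(t) + 1)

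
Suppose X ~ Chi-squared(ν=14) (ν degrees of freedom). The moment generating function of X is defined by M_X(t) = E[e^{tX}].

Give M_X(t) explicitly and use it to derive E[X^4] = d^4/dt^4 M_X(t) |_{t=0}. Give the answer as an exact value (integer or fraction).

E[X^4] = M′′′′(0) = 80640

M_X(t) = (1 - 2*t)^(-7)
M′(t) = 14/(256*t^8 - 1024*t^7 + 1792*t^6 - 1792*t^5 + 1120*t^4 - 448*t^3 + 112*t^2 - 16*t + 1)
M′′(t) = -224/(512*t^9 - 2304*t^8 + 4608*t^7 - 5376*t^6 + 4032*t^5 - 2016*t^4 + 672*t^3 - 144*t^2 + 18*t - 1)
M′′′(t) = 4032/(1024*t^10 - 5120*t^9 + 11520*t^8 - 15360*t^7 + 13440*t^6 - 8064*t^5 + 3360*t^4 - 960*t^3 + 180*t^2 - 20*t + 1)
M′′′′(t) = -80640/(2048*t^11 - 11264*t^10 + 28160*t^9 - 42240*t^8 + 42240*t^7 - 29568*t^6 + 14784*t^5 - 5280*t^4 + 1320*t^3 - 220*t^2 + 22*t - 1)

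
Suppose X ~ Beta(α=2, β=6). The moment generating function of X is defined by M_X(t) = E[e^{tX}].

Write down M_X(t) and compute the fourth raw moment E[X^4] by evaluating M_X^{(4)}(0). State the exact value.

E[X^4] = M′′′′(0) = 1/66

M_X(t) = ₁F₁(2; 8; t)
M′(t) = ₁F₁(3; 9; t)/4
M′′(t) = ₁F₁(4; 10; t)/12
M′′′(t) = ₁F₁(5; 11; t)/30
M′′′′(t) = ₁F₁(6; 12; t)/66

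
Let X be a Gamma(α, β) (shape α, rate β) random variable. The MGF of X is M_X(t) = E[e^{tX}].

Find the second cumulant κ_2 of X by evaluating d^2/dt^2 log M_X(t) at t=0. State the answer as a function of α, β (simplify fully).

M_X(t) = (β/(β - t))^α
K_X(t) = log M_X(t) = α*(log(β) - log(β - t))
dK/dt = -α/(-β + t)
d^2K/dt^2 = α/(β^2 - 2*β*t + t^2)

κ_2 = d^2K/dt^2 |_{t=0} = α/β^2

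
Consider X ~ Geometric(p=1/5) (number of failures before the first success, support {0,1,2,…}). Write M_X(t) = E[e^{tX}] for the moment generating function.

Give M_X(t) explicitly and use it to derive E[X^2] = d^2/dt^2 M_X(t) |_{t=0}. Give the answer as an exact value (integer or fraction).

E[X^2] = D^2[M](0) = 36

M_X(t) = 1/(5*(1 - 4*e^(t)/5))
D^2[M](t) = (-16*e^(2*t) - 20*e^(t))/(64*e^(3*t) - 240*e^(2*t) + 300*e^(t) - 125)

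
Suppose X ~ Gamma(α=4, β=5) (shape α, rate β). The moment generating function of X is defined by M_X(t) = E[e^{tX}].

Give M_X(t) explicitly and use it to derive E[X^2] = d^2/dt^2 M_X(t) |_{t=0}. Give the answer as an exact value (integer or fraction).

M_X(t) = 625/(5 - t)^4
dM/dt = -2500/(t^5 - 25*t^4 + 250*t^3 - 1250*t^2 + 3125*t - 3125)
d^2M/dt^2 = 12500/(t^6 - 30*t^5 + 375*t^4 - 2500*t^3 + 9375*t^2 - 18750*t + 15625)

E[X^2] = d^2M/dt^2 |_{t=0} = 4/5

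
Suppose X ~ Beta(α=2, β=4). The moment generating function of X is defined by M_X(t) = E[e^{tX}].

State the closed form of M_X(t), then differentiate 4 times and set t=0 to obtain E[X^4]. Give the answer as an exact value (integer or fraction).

M_X(t) = ₁F₁(2; 6; t)
M^(4)(t) = 5*₁F₁(6; 10; t)/126

E[X^4] = M^(4)(0) = 5/126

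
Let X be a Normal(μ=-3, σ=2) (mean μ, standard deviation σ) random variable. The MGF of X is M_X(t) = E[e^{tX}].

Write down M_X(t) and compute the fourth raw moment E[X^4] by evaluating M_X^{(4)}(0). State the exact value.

E[X^4] = d^4M/dt^4 |_{t=0} = 345

M_X(t) = e^(2*t^2 - 3*t)
dM/dt = 4*t*e^(-3*t)*e^(2*t^2) - 3*e^(-3*t)*e^(2*t^2)
d^2M/dt^2 = (16*t^2*e^(2*t^2) - 24*t*e^(2*t^2) + 13*e^(2*t^2))*e^(-3*t)
d^3M/dt^3 = (64*t^3*e^(2*t^2) - 144*t^2*e^(2*t^2) + 156*t*e^(2*t^2) - 63*e^(2*t^2))*e^(-3*t)
d^4M/dt^4 = (256*t^4*e^(2*t^2) - 768*t^3*e^(2*t^2) + 1248*t^2*e^(2*t^2) - 1008*t*e^(2*t^2) + 345*e^(2*t^2))*e^(-3*t)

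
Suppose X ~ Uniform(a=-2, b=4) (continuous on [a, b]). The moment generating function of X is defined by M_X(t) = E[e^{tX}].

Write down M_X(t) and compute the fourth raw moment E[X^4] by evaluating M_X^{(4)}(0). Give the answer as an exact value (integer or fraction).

M_X(t) = (e^(4*t) - e^(-2*t))/(6*t)
M′(t) = (4*t*e^(6*t) + 2*t - e^(6*t) + 1)*e^(-2*t)/(6*t^2)
M′′(t) = (8*t^2*e^(6*t) - 2*t^2 - 4*t*e^(6*t) - 2*t + e^(6*t) - 1)*e^(-2*t)/(3*t^3)
M′′′(t) = (32*t^3*e^(6*t) + 4*t^3 - 24*t^2*e^(6*t) + 6*t^2 + 12*t*e^(6*t) + 6*t - 3*e^(6*t) + 3)*e^(-2*t)/(3*t^4)
M′′′′(t) = (128*t^4*e^(6*t) - 8*t^4 - 128*t^3*e^(6*t) - 16*t^3 + 96*t^2*e^(6*t) - 24*t^2 - 48*t*e^(6*t) - 24*t + 12*e^(6*t) - 12)*e^(-2*t)/(3*t^5)

E[X^4] = M′′′′(0) = 176/5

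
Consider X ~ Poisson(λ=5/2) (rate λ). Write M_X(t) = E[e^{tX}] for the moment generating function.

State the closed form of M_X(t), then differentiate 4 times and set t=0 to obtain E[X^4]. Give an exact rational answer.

E[X^4] = D^4[M](0) = 2865/16

M_X(t) = e^(5*e^(t)/2 - 5/2)
D^4[M](t) = (625*e^(4*t)*e^(5*e^(t)/2) + 1500*e^(3*t)*e^(5*e^(t)/2) + 700*e^(2*t)*e^(5*e^(t)/2) + 40*e^(t)*e^(5*e^(t)/2))*e^(-5/2)/16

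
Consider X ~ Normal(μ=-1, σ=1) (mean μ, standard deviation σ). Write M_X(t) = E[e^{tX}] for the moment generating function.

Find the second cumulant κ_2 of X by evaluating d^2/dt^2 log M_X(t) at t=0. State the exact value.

M_X(t) = e^(t^2/2 - t)
K_X(t) = log M_X(t) = t^2/2 - t
K^(2)(t) = 1

κ_2 = K^(2)(0) = 1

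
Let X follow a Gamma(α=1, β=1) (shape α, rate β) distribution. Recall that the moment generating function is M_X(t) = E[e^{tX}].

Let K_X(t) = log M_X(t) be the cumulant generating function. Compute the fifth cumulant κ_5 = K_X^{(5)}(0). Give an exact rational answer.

M_X(t) = 1/(1 - t)
K_X(t) = log M_X(t) = -log(1 - t)
D^5[K](t) = -24/(t^5 - 5*t^4 + 10*t^3 - 10*t^2 + 5*t - 1)

κ_5 = D^5[K](0) = 24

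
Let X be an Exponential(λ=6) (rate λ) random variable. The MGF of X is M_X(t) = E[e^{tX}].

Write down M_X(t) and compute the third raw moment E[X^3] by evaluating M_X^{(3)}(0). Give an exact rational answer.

E[X^3] = M^(3)(0) = 1/36

M_X(t) = 6/(6 - t)
M^(3)(t) = 36/(t^4 - 24*t^3 + 216*t^2 - 864*t + 1296)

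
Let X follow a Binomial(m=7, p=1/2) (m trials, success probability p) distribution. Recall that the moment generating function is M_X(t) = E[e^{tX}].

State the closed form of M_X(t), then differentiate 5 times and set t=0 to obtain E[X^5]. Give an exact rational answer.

M_X(t) = (e^(t)/2 + 1/2)^7
M′(t) = 7*e^(7*t)/128 + 21*e^(6*t)/64 + 105*e^(5*t)/128 + 35*e^(4*t)/32 + 105*e^(3*t)/128 + 21*e^(2*t)/64 + 7*e^(t)/128
M′′(t) = 49*e^(7*t)/128 + 63*e^(6*t)/32 + 525*e^(5*t)/128 + 35*e^(4*t)/8 + 315*e^(3*t)/128 + 21*e^(2*t)/32 + 7*e^(t)/128
M′′′(t) = 343*e^(7*t)/128 + 189*e^(6*t)/16 + 2625*e^(5*t)/128 + 35*e^(4*t)/2 + 945*e^(3*t)/128 + 21*e^(2*t)/16 + 7*e^(t)/128
M′′′′(t) = 2401*e^(7*t)/128 + 567*e^(6*t)/8 + 13125*e^(5*t)/128 + 70*e^(4*t) + 2835*e^(3*t)/128 + 21*e^(2*t)/8 + 7*e^(t)/128
M′′′′′(t) = 16807*e^(7*t)/128 + 1701*e^(6*t)/4 + 65625*e^(5*t)/128 + 280*e^(4*t) + 8505*e^(3*t)/128 + 21*e^(2*t)/4 + 7*e^(t)/128

E[X^5] = M′′′′′(0) = 1421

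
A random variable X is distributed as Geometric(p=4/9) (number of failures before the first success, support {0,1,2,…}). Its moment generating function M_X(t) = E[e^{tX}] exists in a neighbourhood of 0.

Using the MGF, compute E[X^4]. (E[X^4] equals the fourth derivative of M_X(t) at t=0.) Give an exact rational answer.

E[X^4] = M′′′′(0) = 4865/32

M_X(t) = 4/(9*(1 - 5*e^(t)/9))
M′(t) = 20*e^(t)/(25*e^(2*t) - 90*e^(t) + 81)
M′′(t) = (-100*e^(2*t) - 180*e^(t))/(125*e^(3*t) - 675*e^(2*t) + 1215*e^(t) - 729)
M′′′(t) = (500*e^(3*t) + 3600*e^(2*t) + 1620*e^(t))/(625*e^(4*t) - 4500*e^(3*t) + 12150*e^(2*t) - 14580*e^(t) + 6561)
M′′′′(t) = (-2500*e^(4*t) - 49500*e^(3*t) - 89100*e^(2*t) - 14580*e^(t))/(3125*e^(5*t) - 28125*e^(4*t) + 101250*e^(3*t) - 182250*e^(2*t) + 164025*e^(t) - 59049)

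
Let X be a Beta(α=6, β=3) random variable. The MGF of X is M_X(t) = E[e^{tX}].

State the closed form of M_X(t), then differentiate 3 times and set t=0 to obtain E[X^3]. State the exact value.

E[X^3] = M′′′(0) = 56/165

M_X(t) = ₁F₁(6; 9; t)
M′(t) = 2*₁F₁(7; 10; t)/3
M′′(t) = 7*₁F₁(8; 11; t)/15
M′′′(t) = 56*₁F₁(9; 12; t)/165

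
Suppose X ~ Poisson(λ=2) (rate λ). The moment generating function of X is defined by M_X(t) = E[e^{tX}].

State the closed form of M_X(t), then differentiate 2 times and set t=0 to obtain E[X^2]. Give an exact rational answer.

M_X(t) = e^(2*e^(t) - 2)
M^(2)(t) = (4*e^(2*t)*e^(2*e^(t)) + 2*e^(t)*e^(2*e^(t)))*e^(-2)

E[X^2] = M^(2)(0) = 6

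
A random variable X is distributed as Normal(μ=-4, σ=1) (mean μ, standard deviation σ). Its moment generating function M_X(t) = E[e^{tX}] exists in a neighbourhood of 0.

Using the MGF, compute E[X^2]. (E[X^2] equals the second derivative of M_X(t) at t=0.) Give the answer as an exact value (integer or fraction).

M_X(t) = e^(t^2/2 - 4*t)
D^2[M](t) = (t^2*e^(t^2/2) - 8*t*e^(t^2/2) + 17*e^(t^2/2))*e^(-4*t)

E[X^2] = D^2[M](0) = 17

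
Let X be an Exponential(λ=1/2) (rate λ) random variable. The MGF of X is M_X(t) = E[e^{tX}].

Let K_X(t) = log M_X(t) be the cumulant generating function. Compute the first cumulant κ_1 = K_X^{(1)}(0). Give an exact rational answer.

M_X(t) = 1/(2*(1/2 - t))
K_X(t) = log M_X(t) = -log(1/2 - t) - log(2)
dK/dt = -2/(2*t - 1)

κ_1 = dK/dt |_{t=0} = 2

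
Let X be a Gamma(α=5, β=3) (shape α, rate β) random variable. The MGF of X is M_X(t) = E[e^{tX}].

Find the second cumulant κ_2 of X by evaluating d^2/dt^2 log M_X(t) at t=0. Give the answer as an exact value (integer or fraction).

M_X(t) = 243/(3 - t)^5
K_X(t) = log M_X(t) = -5*log(3 - t) + 5*log(3)
K^(2)(t) = 5/(t^2 - 6*t + 9)

κ_2 = K^(2)(0) = 5/9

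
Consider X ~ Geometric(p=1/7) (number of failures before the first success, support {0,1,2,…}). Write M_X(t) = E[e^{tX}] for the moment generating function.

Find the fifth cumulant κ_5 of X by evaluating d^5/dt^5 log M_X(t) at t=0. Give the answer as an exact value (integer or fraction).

M_X(t) = 1/(7*(1 - 6*e^(t)/7))
K_X(t) = log M_X(t) = -log(1 - 6*e^(t)/7) - log(7)
K^(5)(t) = (-9072*e^(4*t) - 116424*e^(3*t) - 135828*e^(2*t) - 14406*e^(t))/(7776*e^(5*t) - 45360*e^(4*t) + 105840*e^(3*t) - 123480*e^(2*t) + 72030*e^(t) - 16807)

κ_5 = K^(5)(0) = 275730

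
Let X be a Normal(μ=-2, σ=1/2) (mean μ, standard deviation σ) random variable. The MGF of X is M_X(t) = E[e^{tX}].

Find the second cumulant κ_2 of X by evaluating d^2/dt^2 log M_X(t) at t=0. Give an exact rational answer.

κ_2 = K^(2)(0) = 1/4

M_X(t) = e^(t^2/8 - 2*t)
K_X(t) = log M_X(t) = t^2/8 - 2*t
K^(2)(t) = 1/4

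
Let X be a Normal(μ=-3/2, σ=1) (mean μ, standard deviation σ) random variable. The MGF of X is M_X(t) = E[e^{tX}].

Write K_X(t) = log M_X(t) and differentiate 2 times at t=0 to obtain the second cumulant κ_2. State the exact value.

M_X(t) = e^(t^2/2 - 3*t/2)
K_X(t) = log M_X(t) = t^2/2 - 3*t/2
K′(t) = t - 3/2
K′′(t) = 1

κ_2 = K′′(0) = 1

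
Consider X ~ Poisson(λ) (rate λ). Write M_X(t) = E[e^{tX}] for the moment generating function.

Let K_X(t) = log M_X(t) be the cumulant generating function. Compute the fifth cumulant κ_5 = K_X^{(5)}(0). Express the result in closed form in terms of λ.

M_X(t) = e^(λ*(e^(t) - 1))
K_X(t) = log M_X(t) = λ*(e^(t) - 1)
K^(5)(t) = λ*e^(t)

κ_5 = K^(5)(0) = λ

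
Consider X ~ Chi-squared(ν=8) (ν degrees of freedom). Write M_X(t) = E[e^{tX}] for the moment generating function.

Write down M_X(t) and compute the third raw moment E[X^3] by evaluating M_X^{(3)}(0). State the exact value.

M_X(t) = (1 - 2*t)^(-4)
dM/dt = -8/(32*t^5 - 80*t^4 + 80*t^3 - 40*t^2 + 10*t - 1)
d^2M/dt^2 = 80/(64*t^6 - 192*t^5 + 240*t^4 - 160*t^3 + 60*t^2 - 12*t + 1)
d^3M/dt^3 = -960/(128*t^7 - 448*t^6 + 672*t^5 - 560*t^4 + 280*t^3 - 84*t^2 + 14*t - 1)

E[X^3] = d^3M/dt^3 |_{t=0} = 960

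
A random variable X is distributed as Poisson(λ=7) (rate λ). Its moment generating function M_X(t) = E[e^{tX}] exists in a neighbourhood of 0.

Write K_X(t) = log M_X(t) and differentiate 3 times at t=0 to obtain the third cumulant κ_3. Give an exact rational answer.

κ_3 = K′′′(0) = 7

M_X(t) = e^(7*e^(t) - 7)
K_X(t) = log M_X(t) = 7*e^(t) - 7
K′(t) = 7*e^(t)
K′′(t) = 7*e^(t)
K′′′(t) = 7*e^(t)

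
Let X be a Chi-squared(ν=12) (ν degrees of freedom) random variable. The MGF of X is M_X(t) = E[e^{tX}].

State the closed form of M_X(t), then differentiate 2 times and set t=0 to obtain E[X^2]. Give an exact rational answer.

M_X(t) = (1 - 2*t)^(-6)
dM/dt = -12/(128*t^7 - 448*t^6 + 672*t^5 - 560*t^4 + 280*t^3 - 84*t^2 + 14*t - 1)
d^2M/dt^2 = 168/(256*t^8 - 1024*t^7 + 1792*t^6 - 1792*t^5 + 1120*t^4 - 448*t^3 + 112*t^2 - 16*t + 1)

E[X^2] = d^2M/dt^2 |_{t=0} = 168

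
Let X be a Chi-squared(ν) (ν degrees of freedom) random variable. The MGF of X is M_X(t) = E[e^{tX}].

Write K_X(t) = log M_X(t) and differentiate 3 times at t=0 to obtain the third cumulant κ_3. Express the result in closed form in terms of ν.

M_X(t) = (1 - 2*t)^(-ν/2)
K_X(t) = log M_X(t) = -ν*log(1 - 2*t)/2
dK/dt = -ν/(2*t - 1)
d^2K/dt^2 = 2*ν/(4*t^2 - 4*t + 1)
d^3K/dt^3 = -8*ν/(8*t^3 - 12*t^2 + 6*t - 1)

κ_3 = d^3K/dt^3 |_{t=0} = 8*ν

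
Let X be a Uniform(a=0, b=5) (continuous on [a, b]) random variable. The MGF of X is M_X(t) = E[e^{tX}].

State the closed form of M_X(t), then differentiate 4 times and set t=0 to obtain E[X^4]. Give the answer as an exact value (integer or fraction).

M_X(t) = (e^(5*t) - 1)/(5*t)
D^4[M](t) = (625*t^4*e^(5*t) - 500*t^3*e^(5*t) + 300*t^2*e^(5*t) - 120*t*e^(5*t) + 24*e^(5*t) - 24)/(5*t^5)

E[X^4] = D^4[M](0) = 125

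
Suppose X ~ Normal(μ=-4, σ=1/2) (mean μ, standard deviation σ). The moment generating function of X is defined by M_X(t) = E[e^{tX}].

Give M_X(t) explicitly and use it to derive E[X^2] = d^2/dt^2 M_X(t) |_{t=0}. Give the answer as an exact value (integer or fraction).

E[X^2] = M′′(0) = 65/4

M_X(t) = e^(t^2/8 - 4*t)
M′(t) = t*e^(-4*t)*e^(t^2/8)/4 - 4*e^(-4*t)*e^(t^2/8)
M′′(t) = (t^2*e^(t^2/8) - 32*t*e^(t^2/8) + 260*e^(t^2/8))*e^(-4*t)/16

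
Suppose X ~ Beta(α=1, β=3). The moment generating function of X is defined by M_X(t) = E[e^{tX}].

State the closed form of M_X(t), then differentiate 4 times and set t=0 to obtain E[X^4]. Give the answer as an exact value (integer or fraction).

E[X^4] = d^4M/dt^4 |_{t=0} = 1/35

M_X(t) = ₁F₁(1; 4; t)
dM/dt = ₁F₁(2; 5; t)/4
d^2M/dt^2 = ₁F₁(3; 6; t)/10
d^3M/dt^3 = ₁F₁(4; 7; t)/20
d^4M/dt^4 = ₁F₁(5; 8; t)/35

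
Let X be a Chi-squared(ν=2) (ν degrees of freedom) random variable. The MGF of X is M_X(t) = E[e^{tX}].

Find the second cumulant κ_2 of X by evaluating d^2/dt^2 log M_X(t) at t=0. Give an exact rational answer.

κ_2 = d^2K/dt^2 |_{t=0} = 4

M_X(t) = 1/(1 - 2*t)
K_X(t) = log M_X(t) = -log(1 - 2*t)
dK/dt = -2/(2*t - 1)
d^2K/dt^2 = 4/(4*t^2 - 4*t + 1)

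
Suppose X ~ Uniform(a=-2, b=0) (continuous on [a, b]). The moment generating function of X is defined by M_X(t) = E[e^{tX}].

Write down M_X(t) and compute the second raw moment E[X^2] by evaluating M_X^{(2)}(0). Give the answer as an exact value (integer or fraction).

E[X^2] = d^2M/dt^2 |_{t=0} = 4/3

M_X(t) = (1 - e^(-2*t))/(2*t)
dM/dt = (2*t - e^(2*t) + 1)*e^(-2*t)/(2*t^2)
d^2M/dt^2 = (-2*t^2 - 2*t + e^(2*t) - 1)*e^(-2*t)/t^3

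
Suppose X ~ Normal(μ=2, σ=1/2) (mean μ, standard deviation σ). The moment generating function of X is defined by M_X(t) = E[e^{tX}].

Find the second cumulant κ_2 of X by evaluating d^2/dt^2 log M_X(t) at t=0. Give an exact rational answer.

M_X(t) = e^(t^2/8 + 2*t)
K_X(t) = log M_X(t) = t^2/8 + 2*t
K^(2)(t) = 1/4

κ_2 = K^(2)(0) = 1/4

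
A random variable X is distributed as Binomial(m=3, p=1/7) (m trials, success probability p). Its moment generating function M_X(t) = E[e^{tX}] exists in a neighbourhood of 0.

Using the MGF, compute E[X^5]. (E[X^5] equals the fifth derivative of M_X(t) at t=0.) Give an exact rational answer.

M_X(t) = (e^(t)/7 + 6/7)^3
dM/dt = 3*e^(3*t)/343 + 36*e^(2*t)/343 + 108*e^(t)/343
d^2M/dt^2 = 9*e^(3*t)/343 + 72*e^(2*t)/343 + 108*e^(t)/343
d^3M/dt^3 = 27*e^(3*t)/343 + 144*e^(2*t)/343 + 108*e^(t)/343
d^4M/dt^4 = 81*e^(3*t)/343 + 288*e^(2*t)/343 + 108*e^(t)/343
d^5M/dt^5 = 243*e^(3*t)/343 + 576*e^(2*t)/343 + 108*e^(t)/343

E[X^5] = d^5M/dt^5 |_{t=0} = 927/343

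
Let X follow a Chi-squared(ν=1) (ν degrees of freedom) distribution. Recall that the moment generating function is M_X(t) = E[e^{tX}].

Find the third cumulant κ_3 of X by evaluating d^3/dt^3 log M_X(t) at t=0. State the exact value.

M_X(t) = 1/√(1 - 2*t)
K_X(t) = log M_X(t) = -log(1 - 2*t)/2
K^(3)(t) = -8/(8*t^3 - 12*t^2 + 6*t - 1)

κ_3 = K^(3)(0) = 8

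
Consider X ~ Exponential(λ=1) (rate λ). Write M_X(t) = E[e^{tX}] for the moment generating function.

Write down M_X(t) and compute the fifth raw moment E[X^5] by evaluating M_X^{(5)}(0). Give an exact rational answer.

M_X(t) = 1/(1 - t)
dM/dt = 1/(t^2 - 2*t + 1)
d^2M/dt^2 = -2/(t^3 - 3*t^2 + 3*t - 1)
d^3M/dt^3 = 6/(t^4 - 4*t^3 + 6*t^2 - 4*t + 1)
d^4M/dt^4 = -24/(t^5 - 5*t^4 + 10*t^3 - 10*t^2 + 5*t - 1)
d^5M/dt^5 = 120/(t^6 - 6*t^5 + 15*t^4 - 20*t^3 + 15*t^2 - 6*t + 1)

E[X^5] = d^5M/dt^5 |_{t=0} = 120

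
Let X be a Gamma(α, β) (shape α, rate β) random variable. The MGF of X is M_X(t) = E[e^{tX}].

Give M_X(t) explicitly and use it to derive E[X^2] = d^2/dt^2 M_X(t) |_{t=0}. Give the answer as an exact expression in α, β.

E[X^2] = M^(2)(0) = α*(α + 1)/β^2

M_X(t) = (β/(β - t))^α
M^(2)(t) = (α^2*β^α*(1/(β - t))^α + α*β^α*(1/(β - t))^α)/(β^2 - 2*β*t + t^2)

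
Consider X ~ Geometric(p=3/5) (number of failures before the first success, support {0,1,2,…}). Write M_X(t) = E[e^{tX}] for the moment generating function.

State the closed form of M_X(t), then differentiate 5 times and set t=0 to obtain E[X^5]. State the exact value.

M_X(t) = 3/(5*(1 - 2*e^(t)/5))

E[X^5] = M^(5)(0) = 9854/81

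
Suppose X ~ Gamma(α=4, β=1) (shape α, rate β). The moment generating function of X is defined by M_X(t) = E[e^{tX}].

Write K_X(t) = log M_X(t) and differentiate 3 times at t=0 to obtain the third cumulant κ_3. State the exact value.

κ_3 = K′′′(0) = 8

M_X(t) = (1 - t)^(-4)
K_X(t) = log M_X(t) = -4*log(1 - t)
K′(t) = -4/(t - 1)
K′′(t) = 4/(t^2 - 2*t + 1)
K′′′(t) = -8/(t^3 - 3*t^2 + 3*t - 1)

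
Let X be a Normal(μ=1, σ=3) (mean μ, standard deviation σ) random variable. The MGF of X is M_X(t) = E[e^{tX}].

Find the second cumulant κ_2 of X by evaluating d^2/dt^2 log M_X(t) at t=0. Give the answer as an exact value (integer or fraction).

κ_2 = K^(2)(0) = 9

M_X(t) = e^(9*t^2/2 + t)
K_X(t) = log M_X(t) = 9*t^2/2 + t
K^(2)(t) = 9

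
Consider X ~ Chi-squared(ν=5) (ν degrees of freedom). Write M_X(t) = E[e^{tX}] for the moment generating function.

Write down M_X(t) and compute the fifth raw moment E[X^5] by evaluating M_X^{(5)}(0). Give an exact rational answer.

E[X^5] = D^5[M](0) = 45045

M_X(t) = (1 - 2*t)^(-5/2)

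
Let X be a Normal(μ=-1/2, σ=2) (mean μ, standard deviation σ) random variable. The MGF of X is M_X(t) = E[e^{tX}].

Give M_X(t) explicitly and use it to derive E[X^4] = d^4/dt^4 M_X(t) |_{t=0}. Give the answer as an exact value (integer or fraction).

M_X(t) = e^(2*t^2 - t/2)
M′(t) = 4*t*e^(-t/2)*e^(2*t^2) - e^(-t/2)*e^(2*t^2)/2
M′′(t) = (64*t^2*e^(2*t^2) - 16*t*e^(2*t^2) + 17*e^(2*t^2))*e^(-t/2)/4
M′′′(t) = (512*t^3*e^(2*t^2) - 192*t^2*e^(2*t^2) + 408*t*e^(2*t^2) - 49*e^(2*t^2))*e^(-t/2)/8
M′′′′(t) = (4096*t^4*e^(2*t^2) - 2048*t^3*e^(2*t^2) + 6528*t^2*e^(2*t^2) - 1568*t*e^(2*t^2) + 865*e^(2*t^2))*e^(-t/2)/16

E[X^4] = M′′′′(0) = 865/16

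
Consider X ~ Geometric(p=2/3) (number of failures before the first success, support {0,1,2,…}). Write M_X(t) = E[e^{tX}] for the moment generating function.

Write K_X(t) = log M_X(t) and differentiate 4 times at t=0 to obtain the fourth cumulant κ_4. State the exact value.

κ_4 = D^4[K](0) = 33/8

M_X(t) = 2/(3*(1 - e^(t)/3))
K_X(t) = log M_X(t) = -log(1 - e^(t)/3) - log(3) + log(2)
D^4[K](t) = (3*e^(3*t) + 36*e^(2*t) + 27*e^(t))/(e^(4*t) - 12*e^(3*t) + 54*e^(2*t) - 108*e^(t) + 81)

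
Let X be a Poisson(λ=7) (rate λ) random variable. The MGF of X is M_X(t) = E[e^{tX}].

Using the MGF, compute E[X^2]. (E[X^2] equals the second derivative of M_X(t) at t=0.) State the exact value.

M_X(t) = e^(7*e^(t) - 7)
D^2[M](t) = (49*e^(2*t)*e^(7*e^(t)) + 7*e^(t)*e^(7*e^(t)))*e^(-7)

E[X^2] = D^2[M](0) = 56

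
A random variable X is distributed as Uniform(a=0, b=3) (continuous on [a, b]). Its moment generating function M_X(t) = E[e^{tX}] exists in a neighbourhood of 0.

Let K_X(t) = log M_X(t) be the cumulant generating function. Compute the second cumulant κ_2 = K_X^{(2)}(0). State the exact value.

M_X(t) = (e^(3*t) - 1)/(3*t)
K_X(t) = log M_X(t) = -log(t) + log(e^(3*t) - 1) - log(3)
dK/dt = (3*t*e^(3*t) - e^(3*t) + 1)/(t*e^(3*t) - t)
d^2K/dt^2 = (-9*t^2*e^(3*t) + e^(6*t) - 2*e^(3*t) + 1)/(t^2*e^(6*t) - 2*t^2*e^(3*t) + t^2)

κ_2 = d^2K/dt^2 |_{t=0} = 3/4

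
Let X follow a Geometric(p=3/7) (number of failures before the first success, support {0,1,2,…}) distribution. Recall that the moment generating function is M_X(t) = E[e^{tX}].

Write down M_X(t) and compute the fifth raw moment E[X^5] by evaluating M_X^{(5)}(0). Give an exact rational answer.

M_X(t) = 3/(7*(1 - 4*e^(t)/7))

E[X^5] = D^5[M](0) = 135628/81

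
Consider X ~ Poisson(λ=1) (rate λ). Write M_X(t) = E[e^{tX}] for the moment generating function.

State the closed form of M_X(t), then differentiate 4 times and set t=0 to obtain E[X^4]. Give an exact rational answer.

E[X^4] = D^4[M](0) = 15

M_X(t) = e^(e^(t) - 1)
D^4[M](t) = (e^(4*t)*e^(e^(t)) + 6*e^(3*t)*e^(e^(t)) + 7*e^(2*t)*e^(e^(t)) + e^(t)*e^(e^(t)))*e^(-1)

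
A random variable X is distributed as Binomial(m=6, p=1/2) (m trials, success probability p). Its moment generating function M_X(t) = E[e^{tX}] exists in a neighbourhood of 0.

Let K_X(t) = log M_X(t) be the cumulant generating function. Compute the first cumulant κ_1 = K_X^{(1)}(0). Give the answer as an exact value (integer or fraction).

κ_1 = dK/dt |_{t=0} = 3

M_X(t) = (e^(t)/2 + 1/2)^6
K_X(t) = log M_X(t) = 6*log(e^(t)/2 + 1/2)
dK/dt = 6*e^(t)/(e^(t) + 1)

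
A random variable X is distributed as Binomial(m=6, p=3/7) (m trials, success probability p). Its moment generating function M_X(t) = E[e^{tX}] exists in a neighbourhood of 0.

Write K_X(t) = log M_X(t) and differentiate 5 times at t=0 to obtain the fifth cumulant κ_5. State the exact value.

M_X(t) = (3*e^(t)/7 + 4/7)^6
K_X(t) = log M_X(t) = 6*log(3*e^(t)/7 + 4/7)
D^5[K](t) = (-1944*e^(4*t) + 28512*e^(3*t) - 38016*e^(2*t) + 4608*e^(t))/(243*e^(5*t) + 1620*e^(4*t) + 4320*e^(3*t) + 5760*e^(2*t) + 3840*e^(t) + 1024)

κ_5 = D^5[K](0) = -6840/16807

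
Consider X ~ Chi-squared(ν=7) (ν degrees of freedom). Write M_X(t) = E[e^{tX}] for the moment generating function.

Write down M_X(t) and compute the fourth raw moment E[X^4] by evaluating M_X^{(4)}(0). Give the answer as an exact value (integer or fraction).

E[X^4] = D^4[M](0) = 9009

M_X(t) = (1 - 2*t)^(-7/2)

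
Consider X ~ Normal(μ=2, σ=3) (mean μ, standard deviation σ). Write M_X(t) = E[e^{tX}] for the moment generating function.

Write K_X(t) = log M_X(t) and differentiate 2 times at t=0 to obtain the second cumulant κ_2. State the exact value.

κ_2 = K^(2)(0) = 9

M_X(t) = e^(9*t^2/2 + 2*t)
K_X(t) = log M_X(t) = 9*t^2/2 + 2*t
K^(2)(t) = 9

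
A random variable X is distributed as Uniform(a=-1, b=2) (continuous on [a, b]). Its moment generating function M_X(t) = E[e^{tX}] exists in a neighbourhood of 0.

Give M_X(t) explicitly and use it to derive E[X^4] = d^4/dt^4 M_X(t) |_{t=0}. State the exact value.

M_X(t) = (e^(2*t) - e^(-t))/(3*t)
dM/dt = (2*t*e^(3*t) + t - e^(3*t) + 1)*e^(-t)/(3*t^2)
d^2M/dt^2 = (4*t^2*e^(3*t) - t^2 - 4*t*e^(3*t) - 2*t + 2*e^(3*t) - 2)*e^(-t)/(3*t^3)
d^3M/dt^3 = (8*t^3*e^(3*t) + t^3 - 12*t^2*e^(3*t) + 3*t^2 + 12*t*e^(3*t) + 6*t - 6*e^(3*t) + 6)*e^(-t)/(3*t^4)
d^4M/dt^4 = (16*t^4*e^(3*t) - t^4 - 32*t^3*e^(3*t) - 4*t^3 + 48*t^2*e^(3*t) - 12*t^2 - 48*t*e^(3*t) - 24*t + 24*e^(3*t) - 24)*e^(-t)/(3*t^5)

E[X^4] = d^4M/dt^4 |_{t=0} = 11/5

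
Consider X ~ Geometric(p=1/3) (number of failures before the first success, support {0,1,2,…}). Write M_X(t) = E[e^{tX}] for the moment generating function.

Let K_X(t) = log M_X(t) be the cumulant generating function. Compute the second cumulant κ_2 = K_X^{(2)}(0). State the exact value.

M_X(t) = 1/(3*(1 - 2*e^(t)/3))
K_X(t) = log M_X(t) = -log(1 - 2*e^(t)/3) - log(3)
dK/dt = -2*e^(t)/(2*e^(t) - 3)
d^2K/dt^2 = 6*e^(t)/(4*e^(2*t) - 12*e^(t) + 9)

κ_2 = d^2K/dt^2 |_{t=0} = 6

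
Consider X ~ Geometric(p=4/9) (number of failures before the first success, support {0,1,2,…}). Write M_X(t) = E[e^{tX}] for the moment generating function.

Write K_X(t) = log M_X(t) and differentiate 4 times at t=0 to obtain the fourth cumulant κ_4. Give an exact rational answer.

M_X(t) = 4/(9*(1 - 5*e^(t)/9))
K_X(t) = log M_X(t) = -log(1 - 5*e^(t)/9) - 2*log(3) + 2*log(2)
K′(t) = -5*e^(t)/(5*e^(t) - 9)
K′′(t) = 45*e^(t)/(25*e^(2*t) - 90*e^(t) + 81)
K′′′(t) = (-225*e^(2*t) - 405*e^(t))/(125*e^(3*t) - 675*e^(2*t) + 1215*e^(t) - 729)
K′′′′(t) = (1125*e^(3*t) + 8100*e^(2*t) + 3645*e^(t))/(625*e^(4*t) - 4500*e^(3*t) + 12150*e^(2*t) - 14580*e^(t) + 6561)

κ_4 = K′′′′(0) = 6435/128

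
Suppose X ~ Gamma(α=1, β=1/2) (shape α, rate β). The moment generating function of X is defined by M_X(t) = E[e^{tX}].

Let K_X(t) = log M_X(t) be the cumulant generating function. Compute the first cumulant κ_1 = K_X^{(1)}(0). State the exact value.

κ_1 = dK/dt |_{t=0} = 2

M_X(t) = 1/(2*(1/2 - t))
K_X(t) = log M_X(t) = -log(1/2 - t) - log(2)
dK/dt = -2/(2*t - 1)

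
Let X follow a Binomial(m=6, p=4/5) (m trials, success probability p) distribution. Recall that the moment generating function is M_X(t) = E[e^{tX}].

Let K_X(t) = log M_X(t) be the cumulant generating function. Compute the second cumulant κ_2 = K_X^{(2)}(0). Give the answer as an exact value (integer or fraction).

M_X(t) = (4*e^(t)/5 + 1/5)^6
K_X(t) = log M_X(t) = 6*log(4*e^(t)/5 + 1/5)
dK/dt = 24*e^(t)/(4*e^(t) + 1)
d^2K/dt^2 = 24*e^(t)/(16*e^(2*t) + 8*e^(t) + 1)

κ_2 = d^2K/dt^2 |_{t=0} = 24/25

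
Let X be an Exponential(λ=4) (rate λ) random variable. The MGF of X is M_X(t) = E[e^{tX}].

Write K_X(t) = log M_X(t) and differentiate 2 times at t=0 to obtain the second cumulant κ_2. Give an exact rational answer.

M_X(t) = 4/(4 - t)
K_X(t) = log M_X(t) = -log(4 - t) + 2*log(2)
K′(t) = -1/(t - 4)
K′′(t) = 1/(t^2 - 8*t + 16)

κ_2 = K′′(0) = 1/16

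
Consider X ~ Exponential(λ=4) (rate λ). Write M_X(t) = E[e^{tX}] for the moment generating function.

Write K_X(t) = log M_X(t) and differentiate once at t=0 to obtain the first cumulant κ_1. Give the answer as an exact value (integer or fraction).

M_X(t) = 4/(4 - t)
K_X(t) = log M_X(t) = -log(4 - t) + 2*log(2)
K^(1)(t) = -1/(t - 4)

κ_1 = K^(1)(0) = 1/4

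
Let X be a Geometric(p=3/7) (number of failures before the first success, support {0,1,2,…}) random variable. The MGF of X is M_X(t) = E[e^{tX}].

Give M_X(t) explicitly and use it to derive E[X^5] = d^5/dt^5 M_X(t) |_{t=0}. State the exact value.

E[X^5] = M′′′′′(0) = 135628/81

M_X(t) = 3/(7*(1 - 4*e^(t)/7))
M′(t) = 12*e^(t)/(16*e^(2*t) - 56*e^(t) + 49)
M′′(t) = (-48*e^(2*t) - 84*e^(t))/(64*e^(3*t) - 336*e^(2*t) + 588*e^(t) - 343)
M′′′(t) = (192*e^(3*t) + 1344*e^(2*t) + 588*e^(t))/(256*e^(4*t) - 1792*e^(3*t) + 4704*e^(2*t) - 5488*e^(t) + 2401)
M′′′′(t) = (-768*e^(4*t) - 14784*e^(3*t) - 25872*e^(2*t) - 4116*e^(t))/(1024*e^(5*t) - 8960*e^(4*t) + 31360*e^(3*t) - 54880*e^(2*t) + 48020*e^(t) - 16807)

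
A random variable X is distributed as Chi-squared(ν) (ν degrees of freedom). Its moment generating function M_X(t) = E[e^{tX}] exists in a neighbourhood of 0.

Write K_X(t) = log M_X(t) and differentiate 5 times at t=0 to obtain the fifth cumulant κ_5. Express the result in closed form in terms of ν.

M_X(t) = (1 - 2*t)^(-ν/2)
K_X(t) = log M_X(t) = -ν*log(1 - 2*t)/2
D^5[K](t) = -384*ν/(32*t^5 - 80*t^4 + 80*t^3 - 40*t^2 + 10*t - 1)

κ_5 = D^5[K](0) = 384*ν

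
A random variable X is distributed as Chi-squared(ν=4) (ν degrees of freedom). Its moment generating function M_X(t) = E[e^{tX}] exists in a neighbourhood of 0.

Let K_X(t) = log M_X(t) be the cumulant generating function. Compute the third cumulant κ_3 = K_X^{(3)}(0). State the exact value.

M_X(t) = (1 - 2*t)^(-2)
K_X(t) = log M_X(t) = -2*log(1 - 2*t)
K^(3)(t) = -32/(8*t^3 - 12*t^2 + 6*t - 1)

κ_3 = K^(3)(0) = 32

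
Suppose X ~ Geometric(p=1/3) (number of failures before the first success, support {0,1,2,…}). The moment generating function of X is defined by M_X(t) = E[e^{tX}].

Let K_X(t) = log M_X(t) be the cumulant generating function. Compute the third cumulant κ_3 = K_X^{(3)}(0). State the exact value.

M_X(t) = 1/(3*(1 - 2*e^(t)/3))
K_X(t) = log M_X(t) = -log(1 - 2*e^(t)/3) - log(3)
D^3[K](t) = (-12*e^(2*t) - 18*e^(t))/(8*e^(3*t) - 36*e^(2*t) + 54*e^(t) - 27)

κ_3 = D^3[K](0) = 30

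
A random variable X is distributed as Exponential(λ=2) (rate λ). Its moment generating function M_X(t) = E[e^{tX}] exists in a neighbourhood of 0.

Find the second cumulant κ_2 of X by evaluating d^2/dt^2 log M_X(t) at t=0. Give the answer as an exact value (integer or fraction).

M_X(t) = 2/(2 - t)
K_X(t) = log M_X(t) = -log(2 - t) + log(2)
K^(2)(t) = 1/(t^2 - 4*t + 4)

κ_2 = K^(2)(0) = 1/4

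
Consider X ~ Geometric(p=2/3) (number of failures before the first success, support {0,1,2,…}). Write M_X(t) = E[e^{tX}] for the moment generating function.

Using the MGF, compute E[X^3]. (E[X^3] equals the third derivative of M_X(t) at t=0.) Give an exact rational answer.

M_X(t) = 2/(3*(1 - e^(t)/3))
M^(3)(t) = (2*e^(3*t) + 24*e^(2*t) + 18*e^(t))/(e^(4*t) - 12*e^(3*t) + 54*e^(2*t) - 108*e^(t) + 81)

E[X^3] = M^(3)(0) = 11/4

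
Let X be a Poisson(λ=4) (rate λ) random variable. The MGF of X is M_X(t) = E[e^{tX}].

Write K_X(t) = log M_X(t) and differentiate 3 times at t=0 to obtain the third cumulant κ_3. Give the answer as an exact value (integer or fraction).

M_X(t) = e^(4*e^(t) - 4)
K_X(t) = log M_X(t) = 4*e^(t) - 4
K′(t) = 4*e^(t)
K′′(t) = 4*e^(t)
K′′′(t) = 4*e^(t)

κ_3 = K′′′(0) = 4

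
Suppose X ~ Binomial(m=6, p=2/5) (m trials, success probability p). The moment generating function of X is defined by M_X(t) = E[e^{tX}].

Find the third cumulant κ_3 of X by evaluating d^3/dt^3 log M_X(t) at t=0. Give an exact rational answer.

M_X(t) = (2*e^(t)/5 + 3/5)^6
K_X(t) = log M_X(t) = 6*log(2*e^(t)/5 + 3/5)
K′(t) = 12*e^(t)/(2*e^(t) + 3)
K′′(t) = 36*e^(t)/(4*e^(2*t) + 12*e^(t) + 9)
K′′′(t) = (-72*e^(2*t) + 108*e^(t))/(8*e^(3*t) + 36*e^(2*t) + 54*e^(t) + 27)

κ_3 = K′′′(0) = 36/125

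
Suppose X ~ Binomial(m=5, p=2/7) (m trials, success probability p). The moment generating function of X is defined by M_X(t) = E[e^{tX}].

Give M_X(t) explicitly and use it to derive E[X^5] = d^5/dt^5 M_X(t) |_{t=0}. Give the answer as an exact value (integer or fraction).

E[X^5] = M′′′′′(0) = 1161850/16807

M_X(t) = (2*e^(t)/7 + 5/7)^5
M′(t) = 160*e^(5*t)/16807 + 1600*e^(4*t)/16807 + 6000*e^(3*t)/16807 + 10000*e^(2*t)/16807 + 6250*e^(t)/16807
M′′(t) = 800*e^(5*t)/16807 + 6400*e^(4*t)/16807 + 18000*e^(3*t)/16807 + 20000*e^(2*t)/16807 + 6250*e^(t)/16807
M′′′(t) = 4000*e^(5*t)/16807 + 25600*e^(4*t)/16807 + 54000*e^(3*t)/16807 + 40000*e^(2*t)/16807 + 6250*e^(t)/16807
M′′′′(t) = 20000*e^(5*t)/16807 + 102400*e^(4*t)/16807 + 162000*e^(3*t)/16807 + 80000*e^(2*t)/16807 + 6250*e^(t)/16807
M′′′′′(t) = 100000*e^(5*t)/16807 + 409600*e^(4*t)/16807 + 486000*e^(3*t)/16807 + 160000*e^(2*t)/16807 + 6250*e^(t)/16807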